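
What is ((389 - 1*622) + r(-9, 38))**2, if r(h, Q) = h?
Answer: 58564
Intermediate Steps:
((389 - 1*622) + r(-9, 38))**2 = ((389 - 1*622) - 9)**2 = ((389 - 622) - 9)**2 = (-233 - 9)**2 = (-242)**2 = 58564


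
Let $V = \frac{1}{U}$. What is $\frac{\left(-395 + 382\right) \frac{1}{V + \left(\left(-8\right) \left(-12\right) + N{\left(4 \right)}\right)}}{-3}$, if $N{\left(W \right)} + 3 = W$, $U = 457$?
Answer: $\frac{457}{10230} \approx 0.044673$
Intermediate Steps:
$N{\left(W \right)} = -3 + W$
$V = \frac{1}{457} \approx 0.0021882$
$\frac{\left(-395 + 382\right) \frac{1}{V + \left(\left(-8\right) \left(-12\right) + N{\left(4 \right)}\right)}}{-3} = \frac{\left(-395 + 382\right) \frac{1}{\frac{1}{457} + \left(\left(-8\right) \left(-12\right) + \left(-3 + 4\right)\right)}}{-3} = - \frac{\left(-13\right) \frac{1}{\frac{1}{457} + \left(96 + 1\right)}}{3} = - \frac{\left(-13\right) \frac{1}{\frac{1}{457} + 97}}{3} = - \frac{\left(-13\right) \frac{1}{\frac{44330}{457}}}{3} = - \frac{\left(-13\right) \frac{457}{44330}}{3} = \left(- \frac{1}{3}\right) \left(- \frac{457}{3410}\right) = \frac{457}{10230}$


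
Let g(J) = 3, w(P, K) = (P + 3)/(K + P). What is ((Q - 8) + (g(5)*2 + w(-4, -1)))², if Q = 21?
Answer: 9216/25 ≈ 368.64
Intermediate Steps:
w(P, K) = (3 + P)/(K + P)
((Q - 8) + (g(5)*2 + w(-4, -1)))² = ((21 - 8) + (3*2 + (3 - 4)/(-1 - 4)))² = (13 + (6 - 1/(-5)))² = (13 + (6 - ⅕*(-1)))² = (13 + (6 + ⅕))² = (13 + 31/5)² = (96/5)² = 9216/25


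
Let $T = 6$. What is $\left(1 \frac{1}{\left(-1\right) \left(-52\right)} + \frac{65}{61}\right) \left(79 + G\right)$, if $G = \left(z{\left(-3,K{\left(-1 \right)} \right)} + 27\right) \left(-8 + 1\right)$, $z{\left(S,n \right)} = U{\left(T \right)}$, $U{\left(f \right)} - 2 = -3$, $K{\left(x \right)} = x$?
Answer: $- \frac{354423}{3172} \approx -111.73$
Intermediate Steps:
$U{\left(f \right)} = -1$ ($U{\left(f \right)} = 2 - 3 = -1$)
$z{\left(S,n \right)} = -1$
$G = -182$ ($G = \left(-1 + 27\right) \left(-8 + 1\right) = 26 \left(-7\right) = -182$)
$\left(1 \frac{1}{\left(-1\right) \left(-52\right)} + \frac{65}{61}\right) \left(79 + G\right) = \left(1 \frac{1}{\left(-1\right) \left(-52\right)} + \frac{65}{61}\right) \left(79 - 182\right) = \left(1 \cdot \frac{1}{52} + 65 \cdot \frac{1}{61}\right) \left(-103\right) = \left(1 \cdot \frac{1}{52} + \frac{65}{61}\right) \left(-103\right) = \left(\frac{1}{52} + \frac{65}{61}\right) \left(-103\right) = \frac{3441}{3172} \left(-103\right) = - \frac{354423}{3172}$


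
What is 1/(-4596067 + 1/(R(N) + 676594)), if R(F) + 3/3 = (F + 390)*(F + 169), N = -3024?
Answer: -8196663/37672412324420 ≈ -2.1758e-7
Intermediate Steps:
R(F) = -1 + (169 + F)*(390 + F) (R(F) = -1 + (F + 390)*(F + 169) = -1 + (390 + F)*(169 + F) = -1 + (169 + F)*(390 + F))
1/(-4596067 + 1/(R(N) + 676594)) = 1/(-4596067 + 1/((65909 + (-3024)**2 + 559*(-3024)) + 676594)) = 1/(-4596067 + 1/((65909 + 9144576 - 1690416) + 676594)) = 1/(-4596067 + 1/(7520069 + 676594)) = 1/(-4596067 + 1/8196663) = 1/(-37672412324420/8196663) = -8196663/37672412324420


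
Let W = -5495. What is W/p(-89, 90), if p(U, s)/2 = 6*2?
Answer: -5495/24 ≈ -228.96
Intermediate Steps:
p(U, s) = 24 (p(U, s) = 2*(6*2) = 2*12 = 24)
W/p(-89, 90) = -5495/24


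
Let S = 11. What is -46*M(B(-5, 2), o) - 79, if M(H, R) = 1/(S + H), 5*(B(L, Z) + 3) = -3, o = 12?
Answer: -3153/37 ≈ -85.216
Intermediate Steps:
B(L, Z) = -18/5 (B(L, Z) = -3 + (⅕)*(-3) = -3 - ⅗ = -18/5)
M(H, R) = 1/(11 + H)
-46*M(B(-5, 2), o) - 79 = -46/(11 - 18/5) - 79 = -46/37/5 - 79 = -46*5/37 - 79 = -230/37 - 79 = -3153/37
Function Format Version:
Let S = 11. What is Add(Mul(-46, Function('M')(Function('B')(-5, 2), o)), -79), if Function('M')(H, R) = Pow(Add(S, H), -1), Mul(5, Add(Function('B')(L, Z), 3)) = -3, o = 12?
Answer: Rational(-3153, 37) ≈ -85.216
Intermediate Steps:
Function('B')(L, Z) = Rational(-18, 5) (Function('B')(L, Z) = Add(-3, Mul(Rational(1, 5), -3)) = Add(-3, Rational(-3, 5)) = Rational(-18, 5))
Function('M')(H, R) = Pow(Add(11, H), -1)
Add(Mul(-46, Function('M')(Function('B')(-5, 2), o)), -79) = Add(Mul(-46, Pow(Add(11, Rational(-18, 5)), -1)), -79) = Add(Mul(-46, Pow(Rational(37, 5), -1)), -79) = Add(Mul(-46, Rational(5, 37)), -79) = Add(Rational(-230, 37), -79) = Rational(-3153, 37)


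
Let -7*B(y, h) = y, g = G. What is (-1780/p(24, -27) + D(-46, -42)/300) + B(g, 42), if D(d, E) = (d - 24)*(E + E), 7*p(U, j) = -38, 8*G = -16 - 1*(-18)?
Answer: 924241/2660 ≈ 347.46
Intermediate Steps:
G = ¼ (G = (-16 - 1*(-18))/8 = (-16 + 18)/8 = (⅛)*2 = ¼ ≈ 0.25000)
p(U, j) = -38/7 (p(U, j) = (⅐)*(-38) = -38/7)
D(d, E) = 2*E*(-24 + d) (D(d, E) = (-24 + d)*(2*E) = 2*E*(-24 + d))
g = ¼ ≈ 0.25000
B(y, h) = -y/7
(-1780/p(24, -27) + D(-46, -42)/300) + B(g, 42) = (-1780/(-38/7) + (2*(-42)*(-24 - 46))/300) - ⅐*¼ = (-1780*(-7/38) + (2*(-42)*(-70))*(1/300)) - 1/28 = (6230/19 + 5880*(1/300)) - 1/28 = (6230/19 + 98/5) - 1/28 = 33012/95 - 1/28 = 924241/2660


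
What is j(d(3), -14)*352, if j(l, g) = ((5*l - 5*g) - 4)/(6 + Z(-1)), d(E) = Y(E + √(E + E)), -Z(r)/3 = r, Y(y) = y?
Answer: 3168 + 1760*√6/9 ≈ 3647.0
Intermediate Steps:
Z(r) = -3*r
d(E) = E + √2*√E (d(E) = E + √(E + E) = E + √(2*E) = E + √2*√E)
j(l, g) = -4/9 - 5*g/9 + 5*l/9 (j(l, g) = ((5*l - 5*g) - 4)/(6 - 3*(-1)) = ((-5*g + 5*l) - 4)/(6 + 3) = (-4 - 5*g + 5*l)/9 = (-4 - 5*g + 5*l)*(⅑) = -4/9 - 5*g/9 + 5*l/9)
j(d(3), -14)*352 = (-4/9 - 5/9*(-14) + 5*(3 + √2*√3)/9)*352 = (-4/9 + 70/9 + 5*(3 + √6)/9)*352 = (-4/9 + 70/9 + (5/3 + 5*√6/9))*352 = (9 + 5*√6/9)*352 = 3168 + 1760*√6/9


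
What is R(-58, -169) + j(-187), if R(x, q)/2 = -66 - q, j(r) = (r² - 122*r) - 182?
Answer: 57807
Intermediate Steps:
j(r) = -182 + r² - 122*r
R(x, q) = -132 - 2*q (R(x, q) = 2*(-66 - q) = -132 - 2*q)
R(-58, -169) + j(-187) = (-132 - 2*(-169)) + (-182 + (-187)² - 122*(-187)) = (-132 + 338) + (-182 + 34969 + 22814) = 206 + 57601 = 57807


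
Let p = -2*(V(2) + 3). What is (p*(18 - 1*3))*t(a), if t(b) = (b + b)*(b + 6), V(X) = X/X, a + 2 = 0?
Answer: 1920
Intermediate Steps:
a = -2 (a = -2 + 0 = -2)
V(X) = 1
t(b) = 2*b*(6 + b) (t(b) = (2*b)*(6 + b) = 2*b*(6 + b))
p = -8 (p = -2*(1 + 3) = -2*4 = -8)
(p*(18 - 1*3))*t(a) = (-8*(18 - 1*3))*(2*(-2)*(6 - 2)) = (-8*(18 - 3))*(2*(-2)*4) = -8*15*(-16) = -120*(-16) = 1920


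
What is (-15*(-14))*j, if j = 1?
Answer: 210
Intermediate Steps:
(-15*(-14))*j = -15*(-14)*1 = 210*1 = 210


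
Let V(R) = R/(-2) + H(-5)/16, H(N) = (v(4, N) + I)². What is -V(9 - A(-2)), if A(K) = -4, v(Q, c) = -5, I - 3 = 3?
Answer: 103/16 ≈ 6.4375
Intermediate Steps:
I = 6 (I = 3 + 3 = 6)
H(N) = 1 (H(N) = (-5 + 6)² = 1² = 1)
V(R) = 1/16 - R/2 (V(R) = R/(-2) + 1/16 = R*(-½) + 1*(1/16) = -R/2 + 1/16 = 1/16 - R/2)
-V(9 - A(-2)) = -(1/16 - (9 - 1*(-4))/2) = -(1/16 - (9 + 4)/2) = -(1/16 - ½*13) = -(1/16 - 13/2) = -1*(-103/16) = 103/16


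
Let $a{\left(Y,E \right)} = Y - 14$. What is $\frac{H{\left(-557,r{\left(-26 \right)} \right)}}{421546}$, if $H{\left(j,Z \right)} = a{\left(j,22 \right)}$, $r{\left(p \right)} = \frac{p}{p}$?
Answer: $- \frac{571}{421546} \approx -0.0013545$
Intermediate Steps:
$a{\left(Y,E \right)} = -14 + Y$ ($a{\left(Y,E \right)} = Y - 14 = -14 + Y$)
$r{\left(p \right)} = 1$
$H{\left(j,Z \right)} = -14 + j$
$\frac{H{\left(-557,r{\left(-26 \right)} \right)}}{421546} = \frac{-14 - 557}{421546} = \left(-571\right) \frac{1}{421546} = - \frac{571}{421546}$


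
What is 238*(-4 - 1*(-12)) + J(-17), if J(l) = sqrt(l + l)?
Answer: 1904 + I*sqrt(34) ≈ 1904.0 + 5.831*I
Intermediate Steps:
J(l) = sqrt(2)*sqrt(l) (J(l) = sqrt(2*l) = sqrt(2)*sqrt(l))
238*(-4 - 1*(-12)) + J(-17) = 238*(-4 - 1*(-12)) + sqrt(2)*sqrt(-17) = 238*(-4 + 12) + sqrt(2)*(I*sqrt(17)) = 238*8 + I*sqrt(34) = 1904 + I*sqrt(34)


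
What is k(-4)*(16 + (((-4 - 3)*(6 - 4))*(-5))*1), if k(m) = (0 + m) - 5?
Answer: -774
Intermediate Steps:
k(m) = -5 + m (k(m) = m - 5 = -5 + m)
k(-4)*(16 + (((-4 - 3)*(6 - 4))*(-5))*1) = (-5 - 4)*(16 + (((-4 - 3)*(6 - 4))*(-5))*1) = -9*(16 + (-7*2*(-5))*1) = -9*(16 - 14*(-5)*1) = -9*(16 + 70*1) = -9*(16 + 70) = -9*86 = -774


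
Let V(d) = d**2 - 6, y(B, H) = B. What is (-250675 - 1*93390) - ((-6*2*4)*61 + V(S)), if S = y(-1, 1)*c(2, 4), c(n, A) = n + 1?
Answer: -341140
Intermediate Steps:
c(n, A) = 1 + n
S = -3 (S = -(1 + 2) = -1*3 = -3)
V(d) = -6 + d**2
(-250675 - 1*93390) - ((-6*2*4)*61 + V(S)) = (-250675 - 1*93390) - ((-6*2*4)*61 + (-6 + (-3)**2)) = (-250675 - 93390) - (-12*4*61 + (-6 + 9)) = -344065 - (-48*61 + 3) = -344065 - (-2928 + 3) = -344065 - 1*(-2925) = -344065 + 2925 = -341140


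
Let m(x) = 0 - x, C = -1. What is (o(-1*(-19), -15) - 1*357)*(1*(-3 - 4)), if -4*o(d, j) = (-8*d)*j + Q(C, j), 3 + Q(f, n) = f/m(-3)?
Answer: 38899/6 ≈ 6483.2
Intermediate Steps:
m(x) = -x
Q(f, n) = -3 + f/3 (Q(f, n) = -3 + f/((-1*(-3))) = -3 + f/3)
o(d, j) = 5/6 + 2*d*j (o(d, j) = -((-8*d)*j + (-3 + (1/3)*(-1)))/4 = -(-8*d*j + (-3 - 1/3))/4 = -(-8*d*j - 10/3)/4 = -(-10/3 - 8*d*j)/4 = 5/6 + 2*d*j)
(o(-1*(-19), -15) - 1*357)*(1*(-3 - 4)) = ((5/6 + 2*(-1*(-19))*(-15)) - 1*357)*(1*(-3 - 4)) = ((5/6 + 2*19*(-15)) - 357)*(1*(-7)) = ((5/6 - 570) - 357)*(-7) = (-3415/6 - 357)*(-7) = -5557/6*(-7) = 38899/6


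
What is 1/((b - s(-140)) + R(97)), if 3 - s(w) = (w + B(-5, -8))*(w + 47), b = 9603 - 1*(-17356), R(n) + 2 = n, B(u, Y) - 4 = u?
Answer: 1/40164 ≈ 2.4898e-5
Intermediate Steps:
B(u, Y) = 4 + u
R(n) = -2 + n
b = 26959 (b = 9603 + 17356 = 26959)
s(w) = 3 - (-1 + w)*(47 + w) (s(w) = 3 - (w + (4 - 5))*(w + 47) = 3 - (w - 1)*(47 + w) = 3 - (-1 + w)*(47 + w))
1/((b - s(-140)) + R(97)) = 1/((26959 - (50 - 1*(-140)² - 46*(-140))) + (-2 + 97)) = 1/((26959 - (50 - 1*19600 + 6440)) + 95) = 1/((26959 - (50 - 19600 + 6440)) + 95) = 1/((26959 - 1*(-13110)) + 95) = 1/((26959 + 13110) + 95) = 1/(40069 + 95) = 1/40164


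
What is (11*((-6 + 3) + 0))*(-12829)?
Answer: 423357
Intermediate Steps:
(11*((-6 + 3) + 0))*(-12829) = (11*(-3 + 0))*(-12829) = (11*(-3))*(-12829) = -33*(-12829) = 423357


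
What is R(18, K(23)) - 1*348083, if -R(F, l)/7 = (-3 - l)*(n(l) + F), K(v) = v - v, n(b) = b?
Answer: -347705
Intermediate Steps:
K(v) = 0
R(F, l) = -7*(-3 - l)*(F + l) (R(F, l) = -7*(-3 - l)*(l + F) = -7*(-3 - l)*(F + l))
R(18, K(23)) - 1*348083 = (7*0² + 21*18 + 21*0 + 7*18*0) - 1*348083 = (7*0 + 378 + 0 + 0) - 348083 = (0 + 378 + 0 + 0) - 348083 = 378 - 348083 = -347705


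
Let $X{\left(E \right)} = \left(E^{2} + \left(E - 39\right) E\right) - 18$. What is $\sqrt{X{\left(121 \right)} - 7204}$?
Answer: $\sqrt{17341} \approx 131.69$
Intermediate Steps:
$X{\left(E \right)} = -18 + E^{2} + E \left(-39 + E\right)$ ($X{\left(E \right)} = \left(E^{2} + \left(-39 + E\right) E\right) - 18 = \left(E^{2} + E \left(-39 + E\right)\right) - 18 = -18 + E^{2} + E \left(-39 + E\right)$)
$\sqrt{X{\left(121 \right)} - 7204} = \sqrt{\left(-18 - 4719 + 2 \cdot 121^{2}\right) - 7204} = \sqrt{\left(-18 - 4719 + 2 \cdot 14641\right) - 7204} = \sqrt{\left(-18 - 4719 + 29282\right) - 7204} = \sqrt{24545 - 7204} = \sqrt{17341}$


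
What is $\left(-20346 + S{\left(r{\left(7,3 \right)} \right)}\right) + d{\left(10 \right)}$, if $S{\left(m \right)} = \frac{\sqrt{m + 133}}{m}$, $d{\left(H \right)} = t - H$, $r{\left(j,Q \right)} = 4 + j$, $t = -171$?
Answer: $- \frac{225785}{11} \approx -20526.0$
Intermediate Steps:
$d{\left(H \right)} = -171 - H$
$S{\left(m \right)} = \frac{\sqrt{133 + m}}{m}$
$\left(-20346 + S{\left(r{\left(7,3 \right)} \right)}\right) + d{\left(10 \right)} = \left(-20346 + \frac{\sqrt{133 + \left(4 + 7\right)}}{4 + 7}\right) - 181 = \left(-20346 + \frac{\sqrt{133 + 11}}{11}\right) - 181 = \left(-20346 + \frac{\sqrt{144}}{11}\right) - 181 = \left(-20346 + \frac{1}{11} \cdot 12\right) - 181 = \left(-20346 + \frac{12}{11}\right) - 181 = - \frac{223794}{11} - 181 = - \frac{225785}{11}$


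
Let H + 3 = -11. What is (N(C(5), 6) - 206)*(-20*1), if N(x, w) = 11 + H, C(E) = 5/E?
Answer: 4180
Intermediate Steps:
H = -14 (H = -3 - 11 = -14)
N(x, w) = -3 (N(x, w) = 11 - 14 = -3)
(N(C(5), 6) - 206)*(-20*1) = (-3 - 206)*(-20*1) = -209*(-20) = 4180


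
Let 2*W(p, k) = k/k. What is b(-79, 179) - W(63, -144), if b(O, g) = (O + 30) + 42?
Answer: -15/2 ≈ -7.5000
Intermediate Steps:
W(p, k) = ½ (W(p, k) = (k/k)/2 = (½)*1 = ½)
b(O, g) = 72 + O (b(O, g) = (30 + O) + 42 = 72 + O)
b(-79, 179) - W(63, -144) = (72 - 79) - 1*½ = -7 - ½ = -15/2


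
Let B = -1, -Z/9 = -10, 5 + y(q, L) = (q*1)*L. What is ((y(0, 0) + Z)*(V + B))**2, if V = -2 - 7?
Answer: 722500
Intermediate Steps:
y(q, L) = -5 + L*q (y(q, L) = -5 + (q*1)*L = -5 + q*L = -5 + L*q)
V = -9
Z = 90 (Z = -9*(-10) = 90)
((y(0, 0) + Z)*(V + B))**2 = (((-5 + 0*0) + 90)*(-9 - 1))**2 = (((-5 + 0) + 90)*(-10))**2 = ((-5 + 90)*(-10))**2 = (85*(-10))**2 = (-850)**2 = 722500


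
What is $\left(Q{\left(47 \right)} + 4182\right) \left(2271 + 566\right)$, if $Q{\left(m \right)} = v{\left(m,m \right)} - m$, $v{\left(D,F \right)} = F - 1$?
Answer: $11861497$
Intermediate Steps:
$v{\left(D,F \right)} = -1 + F$
$Q{\left(m \right)} = -1$ ($Q{\left(m \right)} = \left(-1 + m\right) - m = -1$)
$\left(Q{\left(47 \right)} + 4182\right) \left(2271 + 566\right) = \left(-1 + 4182\right) \left(2271 + 566\right) = 4181 \cdot 2837 = 11861497$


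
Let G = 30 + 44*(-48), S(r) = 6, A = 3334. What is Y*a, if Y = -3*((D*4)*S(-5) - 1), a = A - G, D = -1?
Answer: 406200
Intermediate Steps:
G = -2082 (G = 30 - 2112 = -2082)
a = 5416 (a = 3334 - 1*(-2082) = 3334 + 2082 = 5416)
Y = 75 (Y = -3*(-1*4*6 - 1) = -3*(-4*6 - 1) = -3*(-24 - 1) = -3*(-25) = 75)
Y*a = 75*5416 = 406200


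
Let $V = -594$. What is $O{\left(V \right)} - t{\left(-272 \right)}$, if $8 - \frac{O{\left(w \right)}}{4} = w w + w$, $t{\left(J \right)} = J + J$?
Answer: $-1408392$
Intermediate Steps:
$t{\left(J \right)} = 2 J$
$O{\left(w \right)} = 32 - 4 w - 4 w^{2}$ ($O{\left(w \right)} = 32 - 4 \left(w w + w\right) = 32 - 4 \left(w^{2} + w\right) = 32 - 4 \left(w + w^{2}\right) = 32 - \left(4 w + 4 w^{2}\right) = 32 - 4 w - 4 w^{2}$)
$O{\left(V \right)} - t{\left(-272 \right)} = \left(32 - -2376 - 4 \left(-594\right)^{2}\right) - 2 \left(-272\right) = \left(32 + 2376 - 1411344\right) - -544 = \left(32 + 2376 - 1411344\right) + 544 = -1408936 + 544 = -1408392$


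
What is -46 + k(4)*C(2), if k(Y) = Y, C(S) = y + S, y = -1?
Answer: -42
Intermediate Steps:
C(S) = -1 + S
-46 + k(4)*C(2) = -46 + 4*(-1 + 2) = -46 + 4*1 = -46 + 4 = -42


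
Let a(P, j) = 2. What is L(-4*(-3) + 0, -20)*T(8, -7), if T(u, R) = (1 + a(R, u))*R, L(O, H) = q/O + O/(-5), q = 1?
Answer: 973/20 ≈ 48.650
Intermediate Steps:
L(O, H) = 1/O - O/5 (L(O, H) = 1/O + O/(-5) = 1/O + O*(-1/5) = 1/O - O/5)
T(u, R) = 3*R (T(u, R) = (1 + 2)*R = 3*R)
L(-4*(-3) + 0, -20)*T(8, -7) = (1/(-4*(-3) + 0) - (-4*(-3) + 0)/5)*(3*(-7)) = (1/(12 + 0) - (12 + 0)/5)*(-21) = (1/12 - 1/5*12)*(-21) = (1/12 - 12/5)*(-21) = -139/60*(-21) = 973/20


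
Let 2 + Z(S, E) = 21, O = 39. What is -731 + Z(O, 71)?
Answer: -712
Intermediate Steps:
Z(S, E) = 19 (Z(S, E) = -2 + 21 = 19)
-731 + Z(O, 71) = -731 + 19 = -712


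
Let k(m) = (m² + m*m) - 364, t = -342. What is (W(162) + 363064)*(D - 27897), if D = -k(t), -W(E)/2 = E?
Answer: -94842363140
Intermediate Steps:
k(m) = -364 + 2*m² (k(m) = (m² + m²) - 364 = 2*m² - 364 = -364 + 2*m²)
W(E) = -2*E
D = -233564 (D = -(-364 + 2*(-342)²) = -(-364 + 2*116964) = -(-364 + 233928) = -1*233564 = -233564)
(W(162) + 363064)*(D - 27897) = (-2*162 + 363064)*(-233564 - 27897) = (-324 + 363064)*(-261461) = 362740*(-261461) = -94842363140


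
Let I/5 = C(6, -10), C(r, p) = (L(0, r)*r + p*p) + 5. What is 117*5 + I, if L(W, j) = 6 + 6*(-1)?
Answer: 1110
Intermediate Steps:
L(W, j) = 0 (L(W, j) = 6 - 6 = 0)
C(r, p) = 5 + p² (C(r, p) = (0*r + p*p) + 5 = (0 + p²) + 5 = p² + 5 = 5 + p²)
I = 525 (I = 5*(5 + (-10)²) = 5*(5 + 100) = 5*105 = 525)
117*5 + I = 117*5 + 525 = 585 + 525 = 1110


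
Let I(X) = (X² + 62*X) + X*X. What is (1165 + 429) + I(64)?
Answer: 13754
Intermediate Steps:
I(X) = 2*X² + 62*X (I(X) = (X² + 62*X) + X² = 2*X² + 62*X)
(1165 + 429) + I(64) = (1165 + 429) + 2*64*(31 + 64) = 1594 + 2*64*95 = 1594 + 12160 = 13754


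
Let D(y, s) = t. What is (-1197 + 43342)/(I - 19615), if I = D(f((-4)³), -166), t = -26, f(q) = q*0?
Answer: -42145/19641 ≈ -2.1458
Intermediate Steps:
f(q) = 0
D(y, s) = -26
I = -26
(-1197 + 43342)/(I - 19615) = (-1197 + 43342)/(-26 - 19615) = 42145/(-19641) = 42145*(-1/19641) = -42145/19641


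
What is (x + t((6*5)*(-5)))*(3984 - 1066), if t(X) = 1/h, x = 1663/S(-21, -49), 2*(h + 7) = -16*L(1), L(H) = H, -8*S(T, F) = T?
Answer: 64694978/35 ≈ 1.8484e+6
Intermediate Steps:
S(T, F) = -T/8
h = -15 (h = -7 + (-16*1)/2 = -7 + (1/2)*(-16) = -7 - 8 = -15)
x = 13304/21 (x = 1663/((-1/8*(-21))) = 1663/(21/8) = 1663*(8/21) = 13304/21 ≈ 633.52)
t(X) = -1/15 (t(X) = 1/(-15) = -1/15)
(x + t((6*5)*(-5)))*(3984 - 1066) = (13304/21 - 1/15)*(3984 - 1066) = (22171/35)*2918 = 64694978/35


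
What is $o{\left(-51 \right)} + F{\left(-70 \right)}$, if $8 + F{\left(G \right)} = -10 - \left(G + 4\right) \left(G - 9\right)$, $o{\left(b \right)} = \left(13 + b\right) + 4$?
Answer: $-5266$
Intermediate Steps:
$o{\left(b \right)} = 17 + b$
$F{\left(G \right)} = -18 - \left(-9 + G\right) \left(4 + G\right)$ ($F{\left(G \right)} = -8 - \left(10 + \left(G + 4\right) \left(G - 9\right)\right) = -8 - \left(10 + \left(4 + G\right) \left(-9 + G\right)\right) = -8 - \left(10 + \left(-9 + G\right) \left(4 + G\right)\right) = -18 - \left(-9 + G\right) \left(4 + G\right)$)
$o{\left(-51 \right)} + F{\left(-70 \right)} = \left(17 - 51\right) + \left(18 - \left(-70\right)^{2} + 5 \left(-70\right)\right) = -34 - 5232 = -5266$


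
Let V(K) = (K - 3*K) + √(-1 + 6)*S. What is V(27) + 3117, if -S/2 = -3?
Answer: 3063 + 6*√5 ≈ 3076.4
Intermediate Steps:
S = 6 (S = -2*(-3) = 6)
V(K) = -2*K + 6*√5 (V(K) = (K - 3*K) + √(-1 + 6)*6 = -2*K + √5*6 = -2*K + 6*√5)
V(27) + 3117 = (-2*27 + 6*√5) + 3117 = (-54 + 6*√5) + 3117 = 3063 + 6*√5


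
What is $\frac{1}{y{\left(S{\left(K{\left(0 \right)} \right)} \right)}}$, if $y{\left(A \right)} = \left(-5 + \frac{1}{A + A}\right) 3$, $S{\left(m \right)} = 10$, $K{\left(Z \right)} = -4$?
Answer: $- \frac{20}{297} \approx -0.06734$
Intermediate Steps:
$y{\left(A \right)} = -15 + \frac{3}{2 A}$ ($y{\left(A \right)} = \left(-5 + \frac{1}{2 A}\right) 3 = -15 + \frac{3}{2 A}$)
$\frac{1}{y{\left(S{\left(K{\left(0 \right)} \right)} \right)}} = \frac{1}{-15 + \frac{3}{2 \cdot 10}} = \frac{1}{-15 + \frac{3}{2} \cdot \frac{1}{10}} = \frac{1}{-15 + \frac{3}{20}} = \frac{1}{- \frac{297}{20}} = - \frac{20}{297}$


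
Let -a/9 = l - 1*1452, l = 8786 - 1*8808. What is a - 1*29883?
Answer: -16617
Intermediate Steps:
l = -22 (l = 8786 - 8808 = -22)
a = 13266 (a = -9*(-22 - 1*1452) = -9*(-22 - 1452) = -9*(-1474) = 13266)
a - 1*29883 = 13266 - 1*29883 = 13266 - 29883 = -16617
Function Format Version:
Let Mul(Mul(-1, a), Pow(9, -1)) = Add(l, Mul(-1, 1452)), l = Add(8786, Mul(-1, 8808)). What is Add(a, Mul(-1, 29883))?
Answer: -16617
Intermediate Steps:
l = -22 (l = Add(8786, -8808) = -22)
a = 13266 (a = Mul(-9, Add(-22, Mul(-1, 1452))) = Mul(-9, Add(-22, -1452)) = Mul(-9, -1474) = 13266)
Add(a, Mul(-1, 29883)) = Add(13266, Mul(-1, 29883)) = Add(13266, -29883) = -16617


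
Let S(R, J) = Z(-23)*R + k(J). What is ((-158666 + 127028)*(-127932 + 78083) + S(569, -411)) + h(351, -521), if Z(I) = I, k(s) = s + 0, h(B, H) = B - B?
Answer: 1577109164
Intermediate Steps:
h(B, H) = 0
k(s) = s
S(R, J) = J - 23*R (S(R, J) = -23*R + J = J - 23*R)
((-158666 + 127028)*(-127932 + 78083) + S(569, -411)) + h(351, -521) = ((-158666 + 127028)*(-127932 + 78083) + (-411 - 23*569)) + 0 = (-31638*(-49849) + (-411 - 13087)) + 0 = (1577122662 - 13498) + 0 = 1577109164 + 0 = 1577109164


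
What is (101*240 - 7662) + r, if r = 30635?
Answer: 47213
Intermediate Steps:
(101*240 - 7662) + r = (101*240 - 7662) + 30635 = (24240 - 7662) + 30635 = 16578 + 30635 = 47213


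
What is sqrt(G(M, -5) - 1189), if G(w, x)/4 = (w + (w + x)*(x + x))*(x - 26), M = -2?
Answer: 3*I*sqrt(1069) ≈ 98.087*I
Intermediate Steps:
G(w, x) = 4*(-26 + x)*(w + 2*x*(w + x)) (G(w, x) = 4*((w + (w + x)*(x + x))*(x - 26)) = 4*((w + (w + x)*(2*x))*(-26 + x)) = 4*((w + 2*x*(w + x))*(-26 + x)) = 4*((-26 + x)*(w + 2*x*(w + x))) = 4*(-26 + x)*(w + 2*x*(w + x)))
sqrt(G(M, -5) - 1189) = sqrt((-208*(-5)**2 - 104*(-2) + 8*(-5)**3 - 204*(-2)*(-5) + 8*(-2)*(-5)**2) - 1189) = sqrt((-208*25 + 208 + 8*(-125) - 2040 + 8*(-2)*25) - 1189) = sqrt((-5200 + 208 - 1000 - 2040 - 400) - 1189) = sqrt(-8432 - 1189) = sqrt(-9621) = 3*I*sqrt(1069)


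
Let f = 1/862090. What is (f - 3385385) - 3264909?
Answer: -5733151954459/862090 ≈ -6.6503e+6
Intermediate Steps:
f = 1/862090 ≈ 1.1600e-6
(f - 3385385) - 3264909 = (1/862090 - 3385385) - 3264909 = -2918506554649/862090 - 3264909 = -5733151954459/862090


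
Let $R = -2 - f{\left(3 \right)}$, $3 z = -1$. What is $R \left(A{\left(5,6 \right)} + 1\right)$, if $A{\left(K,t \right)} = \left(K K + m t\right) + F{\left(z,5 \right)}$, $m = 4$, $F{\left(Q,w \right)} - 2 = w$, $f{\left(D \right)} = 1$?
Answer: $-171$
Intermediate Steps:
$z = - \frac{1}{3}$ ($z = \frac{1}{3} \left(-1\right) = - \frac{1}{3} \approx -0.33333$)
$F{\left(Q,w \right)} = 2 + w$
$A{\left(K,t \right)} = 7 + K^{2} + 4 t$ ($A{\left(K,t \right)} = \left(K K + 4 t\right) + \left(2 + 5\right) = \left(K^{2} + 4 t\right) + 7 = 7 + K^{2} + 4 t$)
$R = -3$ ($R = -2 - 1 = -3$)
$R \left(A{\left(5,6 \right)} + 1\right) = - 3 \left(\left(7 + 5^{2} + 4 \cdot 6\right) + 1\right) = - 3 \left(\left(7 + 25 + 24\right) + 1\right) = - 3 \left(56 + 1\right) = \left(-3\right) 57 = -171$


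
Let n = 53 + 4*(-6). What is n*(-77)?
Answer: -2233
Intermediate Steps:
n = 29 (n = 53 - 24 = 29)
n*(-77) = 29*(-77) = -2233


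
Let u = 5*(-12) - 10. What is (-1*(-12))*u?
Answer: -840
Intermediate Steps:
u = -70 (u = -60 - 10 = -70)
(-1*(-12))*u = -1*(-12)*(-70) = 12*(-70) = -840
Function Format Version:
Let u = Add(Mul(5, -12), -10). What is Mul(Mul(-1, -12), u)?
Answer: -840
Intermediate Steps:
u = -70 (u = Add(-60, -10) = -70)
Mul(Mul(-1, -12), u) = Mul(Mul(-1, -12), -70) = Mul(12, -70) = -840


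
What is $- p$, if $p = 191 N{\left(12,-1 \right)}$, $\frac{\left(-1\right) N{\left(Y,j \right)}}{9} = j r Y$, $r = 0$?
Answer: $0$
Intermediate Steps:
$N{\left(Y,j \right)} = 0$ ($N{\left(Y,j \right)} = - 9 j 0 Y = - 9 \cdot 0 Y = \left(-9\right) 0 = 0$)
$p = 0$ ($p = 191 \cdot 0 = 0$)
$- p = \left(-1\right) 0 = 0$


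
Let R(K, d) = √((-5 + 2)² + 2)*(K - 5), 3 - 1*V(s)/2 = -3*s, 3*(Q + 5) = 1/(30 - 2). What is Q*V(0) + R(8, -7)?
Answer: -419/14 + 3*√11 ≈ -19.979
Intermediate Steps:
Q = -419/84 (Q = -5 + 1/(3*(30 - 2)) = -5 + (⅓)/28 = -5 + (⅓)*(1/28) = -5 + 1/84 = -419/84 ≈ -4.9881)
V(s) = 6 + 6*s (V(s) = 6 - (-6)*s = 6 + 6*s)
R(K, d) = √11*(-5 + K) (R(K, d) = √((-3)² + 2)*(-5 + K) = √(9 + 2)*(-5 + K) = √11*(-5 + K))
Q*V(0) + R(8, -7) = -419*(6 + 6*0)/84 + √11*(-5 + 8) = -419*(6 + 0)/84 + √11*3 = -419/84*6 + 3*√11 = -419/14 + 3*√11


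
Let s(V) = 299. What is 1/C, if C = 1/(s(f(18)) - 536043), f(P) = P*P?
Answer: -535744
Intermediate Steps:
f(P) = P²
C = -1/535744 (C = 1/(299 - 536043) = 1/(-535744) = -1/535744 ≈ -1.8666e-6)
1/C = 1/(-1/535744) = -535744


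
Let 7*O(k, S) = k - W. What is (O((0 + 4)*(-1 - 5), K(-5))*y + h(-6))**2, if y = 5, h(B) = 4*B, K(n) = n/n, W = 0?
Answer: 82944/49 ≈ 1692.7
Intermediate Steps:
K(n) = 1
O(k, S) = k/7 (O(k, S) = (k - 1*0)/7 = (k + 0)/7 = k/7)
(O((0 + 4)*(-1 - 5), K(-5))*y + h(-6))**2 = ((((0 + 4)*(-1 - 5))/7)*5 + 4*(-6))**2 = (((4*(-6))/7)*5 - 24)**2 = (((1/7)*(-24))*5 - 24)**2 = (-24/7*5 - 24)**2 = (-120/7 - 24)**2 = (-288/7)**2 = 82944/49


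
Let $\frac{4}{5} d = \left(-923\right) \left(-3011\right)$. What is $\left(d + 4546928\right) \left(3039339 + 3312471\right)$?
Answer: $\frac{101894075021685}{2} \approx 5.0947 \cdot 10^{13}$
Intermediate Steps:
$d = \frac{13895765}{4}$ ($d = \frac{5 \left(\left(-923\right) \left(-3011\right)\right)}{4} = \frac{5}{4} \cdot 2779153 = \frac{13895765}{4} \approx 3.4739 \cdot 10^{6}$)
$\left(d + 4546928\right) \left(3039339 + 3312471\right) = \left(\frac{13895765}{4} + 4546928\right) \left(3039339 + 3312471\right) = \frac{32083477}{4} \cdot 6351810 = \frac{101894075021685}{2}$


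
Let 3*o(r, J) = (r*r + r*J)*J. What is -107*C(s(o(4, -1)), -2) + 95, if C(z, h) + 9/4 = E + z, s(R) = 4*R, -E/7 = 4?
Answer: 20175/4 ≈ 5043.8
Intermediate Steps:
E = -28 (E = -7*4 = -28)
o(r, J) = J*(r² + J*r)/3 (o(r, J) = ((r*r + r*J)*J)/3 = ((r² + J*r)*J)/3 = (J*(r² + J*r))/3 = J*(r² + J*r)/3)
C(z, h) = -121/4 + z (C(z, h) = -9/4 + (-28 + z) = -121/4 + z)
-107*C(s(o(4, -1)), -2) + 95 = -107*(-121/4 + 4*((⅓)*(-1)*4*(-1 + 4))) + 95 = -107*(-121/4 + 4*((⅓)*(-1)*4*3)) + 95 = -107*(-121/4 + 4*(-4)) + 95 = -107*(-121/4 - 16) + 95 = -107*(-185/4) + 95 = 19795/4 + 95 = 20175/4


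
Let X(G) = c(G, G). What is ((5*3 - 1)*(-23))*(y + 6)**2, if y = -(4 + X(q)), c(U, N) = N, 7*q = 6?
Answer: -2944/7 ≈ -420.57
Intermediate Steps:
q = 6/7 (q = (1/7)*6 = 6/7 ≈ 0.85714)
X(G) = G
y = -34/7 (y = -(4 + 6/7) = -1*34/7 = -34/7 ≈ -4.8571)
((5*3 - 1)*(-23))*(y + 6)**2 = ((5*3 - 1)*(-23))*(-34/7 + 6)**2 = ((15 - 1)*(-23))*(8/7)**2 = (14*(-23))*(64/49) = -322*64/49 = -2944/7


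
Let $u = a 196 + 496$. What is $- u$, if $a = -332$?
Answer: $64576$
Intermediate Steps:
$u = -64576$ ($u = \left(-332\right) 196 + 496 = -65072 + 496 = -64576$)
$- u = \left(-1\right) \left(-64576\right) = 64576$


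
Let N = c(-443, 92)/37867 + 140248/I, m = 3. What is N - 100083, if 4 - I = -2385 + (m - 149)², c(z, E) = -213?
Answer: -71735672525314/716708709 ≈ -1.0009e+5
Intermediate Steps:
I = -18927 (I = 4 - (-2385 + (3 - 149)²) = 4 - (-2385 + (-146)²) = 4 - (-2385 + 21316) = 4 - 1*18931 = 4 - 18931 = -18927)
N = -5314802467/716708709 (N = -213/37867 + 140248/(-18927) = -213*1/37867 + 140248*(-1/18927) = -213/37867 - 140248/18927 = -5314802467/716708709 ≈ -7.4156)
N - 100083 = -5314802467/716708709 - 100083 = -71735672525314/716708709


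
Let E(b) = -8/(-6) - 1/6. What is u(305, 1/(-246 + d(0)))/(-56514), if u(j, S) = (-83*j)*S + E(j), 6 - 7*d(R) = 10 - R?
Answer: -134414/73157373 ≈ -0.0018373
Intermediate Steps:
d(R) = -4/7 + R/7 (d(R) = 6/7 - (10 - R)/7 = 6/7 + (-10/7 + R/7) = -4/7 + R/7)
E(b) = 7/6 (E(b) = -8*(-1/6) - 1*1/6 = 4/3 - 1/6 = 7/6)
u(j, S) = 7/6 - 83*S*j (u(j, S) = (-83*j)*S + 7/6 = -83*S*j + 7/6 = 7/6 - 83*S*j)
u(305, 1/(-246 + d(0)))/(-56514) = (7/6 - 83*305/(-246 + (-4/7 + (1/7)*0)))/(-56514) = (7/6 - 83*305/(-246 + (-4/7 + 0)))*(-1/56514) = (7/6 - 83*305/(-246 - 4/7))*(-1/56514) = (7/6 - 83*305/(-1726/7))*(-1/56514) = (7/6 - 83*(-7/1726)*305)*(-1/56514) = (7/6 + 177205/1726)*(-1/56514) = (268828/2589)*(-1/56514) = -134414/73157373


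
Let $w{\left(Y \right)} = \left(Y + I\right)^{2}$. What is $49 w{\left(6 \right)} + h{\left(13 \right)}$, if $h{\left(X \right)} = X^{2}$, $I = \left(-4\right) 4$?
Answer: $5069$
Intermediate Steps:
$I = -16$
$w{\left(Y \right)} = \left(-16 + Y\right)^{2}$ ($w{\left(Y \right)} = \left(Y - 16\right)^{2} = \left(-16 + Y\right)^{2}$)
$49 w{\left(6 \right)} + h{\left(13 \right)} = 49 \left(-16 + 6\right)^{2} + 13^{2} = 49 \left(-10\right)^{2} + 169 = 49 \cdot 100 + 169 = 4900 + 169 = 5069$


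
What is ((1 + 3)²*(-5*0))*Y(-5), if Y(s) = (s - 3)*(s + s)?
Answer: 0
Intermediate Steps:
Y(s) = 2*s*(-3 + s) (Y(s) = (-3 + s)*(2*s) = 2*s*(-3 + s))
((1 + 3)²*(-5*0))*Y(-5) = ((1 + 3)²*(-5*0))*(2*(-5)*(-3 - 5)) = (4²*0)*(2*(-5)*(-8)) = (16*0)*80 = 0*80 = 0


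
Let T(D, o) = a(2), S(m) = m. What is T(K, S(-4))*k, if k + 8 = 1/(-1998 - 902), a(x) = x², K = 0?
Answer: -23201/725 ≈ -32.001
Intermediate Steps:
T(D, o) = 4 (T(D, o) = 2² = 4)
k = -23201/2900 (k = -8 + 1/(-1998 - 902) = -8 + 1/(-2900) = -8 - 1/2900 = -23201/2900 ≈ -8.0004)
T(K, S(-4))*k = 4*(-23201/2900) = -23201/725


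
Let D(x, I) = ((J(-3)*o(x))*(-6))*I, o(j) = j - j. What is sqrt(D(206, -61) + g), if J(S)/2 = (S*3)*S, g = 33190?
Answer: sqrt(33190) ≈ 182.18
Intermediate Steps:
o(j) = 0
J(S) = 6*S**2 (J(S) = 2*((S*3)*S) = 2*((3*S)*S) = 2*(3*S**2) = 6*S**2)
D(x, I) = 0 (D(x, I) = (((6*(-3)**2)*0)*(-6))*I = (((6*9)*0)*(-6))*I = ((54*0)*(-6))*I = (0*(-6))*I = 0*I = 0)
sqrt(D(206, -61) + g) = sqrt(0 + 33190) = sqrt(33190)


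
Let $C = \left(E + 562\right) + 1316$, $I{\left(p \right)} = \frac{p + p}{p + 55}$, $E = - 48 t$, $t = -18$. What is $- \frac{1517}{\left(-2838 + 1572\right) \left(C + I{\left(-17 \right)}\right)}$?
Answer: $\frac{28823}{65934546} \approx 0.00043715$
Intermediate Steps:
$E = 864$ ($E = \left(-48\right) \left(-18\right) = 864$)
$I{\left(p \right)} = \frac{2 p}{55 + p}$
$C = 2742$ ($C = \left(864 + 562\right) + 1316 = 1426 + 1316 = 2742$)
$- \frac{1517}{\left(-2838 + 1572\right) \left(C + I{\left(-17 \right)}\right)} = - \frac{1517}{\left(-2838 + 1572\right) \left(2742 + 2 \left(-17\right) \frac{1}{55 - 17}\right)} = - \frac{1517}{\left(-1266\right) \left(2742 + 2 \left(-17\right) \frac{1}{38}\right)} = - \frac{1517}{\left(-1266\right) \left(2742 - \frac{17}{19}\right)} = - \frac{1517}{\left(-1266\right) \frac{52081}{19}} = - \frac{1517}{- \frac{65934546}{19}} = \left(-1517\right) \left(- \frac{19}{65934546}\right) = \frac{28823}{65934546}$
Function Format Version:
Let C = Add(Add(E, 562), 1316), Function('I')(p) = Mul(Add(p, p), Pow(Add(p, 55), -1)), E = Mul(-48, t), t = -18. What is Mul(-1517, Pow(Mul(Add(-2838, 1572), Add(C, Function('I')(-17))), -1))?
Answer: Rational(28823, 65934546) ≈ 0.00043715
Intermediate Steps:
E = 864 (E = Mul(-48, -18) = 864)
Function('I')(p) = Mul(2, p, Pow(Add(55, p), -1)) (Function('I')(p) = Mul(Mul(2, p), Pow(Add(55, p), -1)) = Mul(2, p, Pow(Add(55, p), -1)))
C = 2742 (C = Add(Add(864, 562), 1316) = Add(1426, 1316) = 2742)
Mul(-1517, Pow(Mul(Add(-2838, 1572), Add(C, Function('I')(-17))), -1)) = Mul(-1517, Pow(Mul(Add(-2838, 1572), Add(2742, Mul(2, -17, Pow(Add(55, -17), -1)))), -1)) = Mul(-1517, Pow(Mul(-1266, Add(2742, Mul(2, -17, Pow(38, -1)))), -1)) = Mul(-1517, Pow(Mul(-1266, Add(2742, Mul(2, -17, Rational(1, 38)))), -1)) = Mul(-1517, Pow(Mul(-1266, Add(2742, Rational(-17, 19))), -1)) = Mul(-1517, Pow(Mul(-1266, Rational(52081, 19)), -1)) = Mul(-1517, Pow(Rational(-65934546, 19), -1)) = Mul(-1517, Rational(-19, 65934546)) = Rational(28823, 65934546)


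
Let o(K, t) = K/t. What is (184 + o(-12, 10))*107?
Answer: 97798/5 ≈ 19560.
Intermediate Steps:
(184 + o(-12, 10))*107 = (184 - 12/10)*107 = (184 - 12*1/10)*107 = (184 - 6/5)*107 = (914/5)*107 = 97798/5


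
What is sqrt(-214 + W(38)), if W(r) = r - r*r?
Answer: 18*I*sqrt(5) ≈ 40.249*I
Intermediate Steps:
W(r) = r - r**2
sqrt(-214 + W(38)) = sqrt(-214 + 38*(1 - 1*38)) = sqrt(-214 + 38*(1 - 38)) = sqrt(-214 + 38*(-37)) = sqrt(-214 - 1406) = sqrt(-1620) = 18*I*sqrt(5)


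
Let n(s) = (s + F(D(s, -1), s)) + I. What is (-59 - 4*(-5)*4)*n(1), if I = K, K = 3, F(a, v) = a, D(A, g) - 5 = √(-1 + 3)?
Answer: 189 + 21*√2 ≈ 218.70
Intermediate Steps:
D(A, g) = 5 + √2 (D(A, g) = 5 + √(-1 + 3) = 5 + √2)
I = 3
n(s) = 8 + s + √2 (n(s) = (s + (5 + √2)) + 3 = (5 + s + √2) + 3 = 8 + s + √2)
(-59 - 4*(-5)*4)*n(1) = (-59 - 4*(-5)*4)*(8 + 1 + √2) = (-59 + 20*4)*(9 + √2) = (-59 + 80)*(9 + √2) = 21*(9 + √2) = 189 + 21*√2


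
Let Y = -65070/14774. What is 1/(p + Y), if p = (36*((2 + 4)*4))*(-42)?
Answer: -7387/268091991 ≈ -2.7554e-5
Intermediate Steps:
p = -36288 (p = (36*(6*4))*(-42) = (36*24)*(-42) = 864*(-42) = -36288)
Y = -32535/7387 (Y = -65070*1/14774 = -32535/7387 ≈ -4.4044)
1/(p + Y) = 1/(-36288 - 32535/7387) = 1/(-268091991/7387) = -7387/268091991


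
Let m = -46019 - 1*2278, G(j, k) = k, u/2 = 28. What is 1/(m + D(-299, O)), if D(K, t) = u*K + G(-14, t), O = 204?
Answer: -1/64837 ≈ -1.5423e-5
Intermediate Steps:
u = 56 (u = 2*28 = 56)
m = -48297 (m = -46019 - 2278 = -48297)
D(K, t) = t + 56*K (D(K, t) = 56*K + t = t + 56*K)
1/(m + D(-299, O)) = 1/(-48297 + (204 + 56*(-299))) = 1/(-48297 + (204 - 16744)) = 1/(-48297 - 16540) = 1/(-64837) = -1/64837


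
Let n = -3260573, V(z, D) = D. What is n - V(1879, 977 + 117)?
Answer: -3261667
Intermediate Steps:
n - V(1879, 977 + 117) = -3260573 - (977 + 117) = -3260573 - 1*1094 = -3260573 - 1094 = -3261667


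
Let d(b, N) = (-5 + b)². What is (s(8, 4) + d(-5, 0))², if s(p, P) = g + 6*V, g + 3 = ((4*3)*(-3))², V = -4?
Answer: 1874161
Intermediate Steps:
g = 1293 (g = -3 + ((4*3)*(-3))² = -3 + (12*(-3))² = -3 + (-36)² = -3 + 1296 = 1293)
s(p, P) = 1269 (s(p, P) = 1293 + 6*(-4) = 1293 - 24 = 1269)
(s(8, 4) + d(-5, 0))² = (1269 + (-5 - 5)²)² = (1269 + (-10)²)² = (1269 + 100)² = 1369² = 1874161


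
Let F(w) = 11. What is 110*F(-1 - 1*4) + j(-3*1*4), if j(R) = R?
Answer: 1198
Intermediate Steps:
110*F(-1 - 1*4) + j(-3*1*4) = 110*11 - 3*1*4 = 1210 - 3*4 = 1210 - 12 = 1198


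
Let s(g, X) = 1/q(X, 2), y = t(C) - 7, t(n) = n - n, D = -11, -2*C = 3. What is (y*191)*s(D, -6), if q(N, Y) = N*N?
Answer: -1337/36 ≈ -37.139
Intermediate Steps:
q(N, Y) = N**2
C = -3/2 (C = -1/2*3 = -3/2 ≈ -1.5000)
t(n) = 0
y = -7 (y = 0 - 7 = -7)
s(g, X) = X**(-2) (s(g, X) = 1/(X**2) = X**(-2))
(y*191)*s(D, -6) = -7*191/(-6)**2 = -1337*1/36 = -1337/36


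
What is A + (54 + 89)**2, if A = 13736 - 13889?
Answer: 20296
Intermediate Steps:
A = -153
A + (54 + 89)**2 = -153 + (54 + 89)**2 = -153 + 143**2 = -153 + 20449 = 20296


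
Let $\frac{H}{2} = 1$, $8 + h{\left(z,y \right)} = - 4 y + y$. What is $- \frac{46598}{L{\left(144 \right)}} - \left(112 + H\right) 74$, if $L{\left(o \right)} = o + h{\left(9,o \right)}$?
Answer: $- \frac{1225229}{148} \approx -8278.6$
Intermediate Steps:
$h{\left(z,y \right)} = -8 - 3 y$ ($h{\left(z,y \right)} = -8 + \left(- 4 y + y\right) = -8 - 3 y$)
$L{\left(o \right)} = -8 - 2 o$ ($L{\left(o \right)} = o - \left(8 + 3 o\right) = -8 - 2 o$)
$H = 2$ ($H = 2 \cdot 1 = 2$)
$- \frac{46598}{L{\left(144 \right)}} - \left(112 + H\right) 74 = - \frac{46598}{-8 - 288} - \left(112 + 2\right) 74 = - \frac{46598}{-8 - 288} - 114 \cdot 74 = - \frac{46598}{-296} - 8436 = \left(-46598\right) \left(- \frac{1}{296}\right) - 8436 = \frac{23299}{148} - 8436 = - \frac{1225229}{148}$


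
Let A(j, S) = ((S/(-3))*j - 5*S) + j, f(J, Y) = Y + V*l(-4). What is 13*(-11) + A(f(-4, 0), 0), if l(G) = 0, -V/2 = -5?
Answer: -143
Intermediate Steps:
V = 10 (V = -2*(-5) = 10)
f(J, Y) = Y (f(J, Y) = Y + 10*0 = Y + 0 = Y)
A(j, S) = j - 5*S - S*j/3 (A(j, S) = ((S*(-⅓))*j - 5*S) + j = ((-S/3)*j - 5*S) + j = (-S*j/3 - 5*S) + j = (-5*S - S*j/3) + j = j - 5*S - S*j/3)
13*(-11) + A(f(-4, 0), 0) = 13*(-11) + (0 - 5*0 - ⅓*0*0) = -143 + (0 + 0 + 0) = -143 + 0 = -143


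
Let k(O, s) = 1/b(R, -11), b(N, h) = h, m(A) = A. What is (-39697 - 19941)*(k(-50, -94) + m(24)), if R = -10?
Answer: -15684794/11 ≈ -1.4259e+6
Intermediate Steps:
k(O, s) = -1/11 (k(O, s) = 1/(-11) = -1/11)
(-39697 - 19941)*(k(-50, -94) + m(24)) = (-39697 - 19941)*(-1/11 + 24) = -59638*263/11 = -15684794/11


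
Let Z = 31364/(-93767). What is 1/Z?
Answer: -93767/31364 ≈ -2.9896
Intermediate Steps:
Z = -31364/93767 (Z = 31364*(-1/93767) = -31364/93767 ≈ -0.33449)
1/Z = 1/(-31364/93767) = -93767/31364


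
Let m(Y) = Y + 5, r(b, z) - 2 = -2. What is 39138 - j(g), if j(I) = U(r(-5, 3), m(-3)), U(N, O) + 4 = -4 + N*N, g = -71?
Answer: 39146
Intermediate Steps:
r(b, z) = 0 (r(b, z) = 2 - 2 = 0)
m(Y) = 5 + Y
U(N, O) = -8 + N**2 (U(N, O) = -4 + (-4 + N*N) = -4 + (-4 + N**2) = -8 + N**2)
j(I) = -8 (j(I) = -8 + 0**2 = -8 + 0 = -8)
39138 - j(g) = 39138 - 1*(-8) = 39138 + 8 = 39146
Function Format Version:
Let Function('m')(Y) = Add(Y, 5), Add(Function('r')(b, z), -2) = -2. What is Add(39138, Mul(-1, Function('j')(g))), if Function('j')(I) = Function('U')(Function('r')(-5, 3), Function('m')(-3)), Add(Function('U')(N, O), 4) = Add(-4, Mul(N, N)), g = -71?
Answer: 39146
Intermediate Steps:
Function('r')(b, z) = 0 (Function('r')(b, z) = Add(2, -2) = 0)
Function('m')(Y) = Add(5, Y)
Function('U')(N, O) = Add(-8, Pow(N, 2)) (Function('U')(N, O) = Add(-4, Add(-4, Mul(N, N))) = Add(-4, Add(-4, Pow(N, 2))) = Add(-8, Pow(N, 2)))
Function('j')(I) = -8 (Function('j')(I) = Add(-8, Pow(0, 2)) = Add(-8, 0) = -8)
Add(39138, Mul(-1, Function('j')(g))) = Add(39138, Mul(-1, -8)) = Add(39138, 8) = 39146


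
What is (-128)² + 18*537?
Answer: 26050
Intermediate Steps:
(-128)² + 18*537 = 16384 + 9666 = 26050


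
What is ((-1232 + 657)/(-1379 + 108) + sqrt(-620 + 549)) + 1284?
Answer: 1632539/1271 + I*sqrt(71) ≈ 1284.5 + 8.4261*I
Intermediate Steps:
((-1232 + 657)/(-1379 + 108) + sqrt(-620 + 549)) + 1284 = (-575/(-1271) + sqrt(-71)) + 1284 = (-575*(-1/1271) + I*sqrt(71)) + 1284 = (575/1271 + I*sqrt(71)) + 1284 = 1632539/1271 + I*sqrt(71)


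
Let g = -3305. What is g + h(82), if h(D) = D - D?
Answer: -3305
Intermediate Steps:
h(D) = 0
g + h(82) = -3305 + 0 = -3305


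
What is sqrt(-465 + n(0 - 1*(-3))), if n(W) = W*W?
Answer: 2*I*sqrt(114) ≈ 21.354*I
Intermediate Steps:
n(W) = W**2
sqrt(-465 + n(0 - 1*(-3))) = sqrt(-465 + (0 - 1*(-3))**2) = sqrt(-465 + (0 + 3)**2) = sqrt(-465 + 3**2) = sqrt(-465 + 9) = sqrt(-456) = 2*I*sqrt(114)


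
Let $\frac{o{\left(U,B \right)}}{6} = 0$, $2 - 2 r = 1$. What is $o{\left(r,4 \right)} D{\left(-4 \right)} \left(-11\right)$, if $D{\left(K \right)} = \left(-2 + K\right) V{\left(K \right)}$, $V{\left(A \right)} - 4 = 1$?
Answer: $0$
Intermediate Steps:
$r = \frac{1}{2}$ ($r = 1 - \frac{1}{2} = \frac{1}{2} \approx 0.5$)
$o{\left(U,B \right)} = 0$ ($o{\left(U,B \right)} = 6 \cdot 0 = 0$)
$V{\left(A \right)} = 5$ ($V{\left(A \right)} = 4 + 1 = 5$)
$D{\left(K \right)} = -10 + 5 K$ ($D{\left(K \right)} = \left(-2 + K\right) 5 = -10 + 5 K$)
$o{\left(r,4 \right)} D{\left(-4 \right)} \left(-11\right) = 0 \left(-10 + 5 \left(-4\right)\right) \left(-11\right) = 0 \left(-10 - 20\right) \left(-11\right) = 0 \left(-30\right) \left(-11\right) = 0 \left(-11\right) = 0$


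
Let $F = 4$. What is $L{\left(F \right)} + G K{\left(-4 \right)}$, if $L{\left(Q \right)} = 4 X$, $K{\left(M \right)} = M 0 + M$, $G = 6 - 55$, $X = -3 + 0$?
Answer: $184$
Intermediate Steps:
$X = -3$
$G = -49$ ($G = 6 - 55 = -49$)
$K{\left(M \right)} = M$ ($K{\left(M \right)} = 0 + M = M$)
$L{\left(Q \right)} = -12$ ($L{\left(Q \right)} = 4 \left(-3\right) = -12$)
$L{\left(F \right)} + G K{\left(-4 \right)} = -12 - -196 = -12 + 196 = 184$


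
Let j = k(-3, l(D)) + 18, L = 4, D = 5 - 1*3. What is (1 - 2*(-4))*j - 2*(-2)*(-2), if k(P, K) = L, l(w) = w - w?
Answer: 190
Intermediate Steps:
D = 2 (D = 5 - 3 = 2)
l(w) = 0
k(P, K) = 4
j = 22 (j = 4 + 18 = 22)
(1 - 2*(-4))*j - 2*(-2)*(-2) = (1 - 2*(-4))*22 - 2*(-2)*(-2) = (1 + 8)*22 + 4*(-2) = 9*22 - 8 = 198 - 8 = 190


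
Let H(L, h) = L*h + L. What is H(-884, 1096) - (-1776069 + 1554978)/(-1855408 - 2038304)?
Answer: -1258639881889/1297904 ≈ -9.6975e+5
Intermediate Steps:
H(L, h) = L + L*h
H(-884, 1096) - (-1776069 + 1554978)/(-1855408 - 2038304) = -884*(1 + 1096) - (-1776069 + 1554978)/(-1855408 - 2038304) = -884*1097 - (-221091)/(-3893712) = -969748 - (-221091)*(-1)/3893712 = -969748 - 1*73697/1297904 = -969748 - 73697/1297904 = -1258639881889/1297904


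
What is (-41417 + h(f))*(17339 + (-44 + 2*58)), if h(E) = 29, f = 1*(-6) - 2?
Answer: -720606468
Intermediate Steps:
f = -8 (f = -6 - 2 = -8)
(-41417 + h(f))*(17339 + (-44 + 2*58)) = (-41417 + 29)*(17339 + (-44 + 2*58)) = -41388*(17339 + (-44 + 116)) = -41388*(17339 + 72) = -41388*17411 = -720606468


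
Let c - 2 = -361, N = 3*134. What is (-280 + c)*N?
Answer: -256878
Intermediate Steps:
N = 402
c = -359 (c = 2 - 361 = -359)
(-280 + c)*N = (-280 - 359)*402 = -639*402 = -256878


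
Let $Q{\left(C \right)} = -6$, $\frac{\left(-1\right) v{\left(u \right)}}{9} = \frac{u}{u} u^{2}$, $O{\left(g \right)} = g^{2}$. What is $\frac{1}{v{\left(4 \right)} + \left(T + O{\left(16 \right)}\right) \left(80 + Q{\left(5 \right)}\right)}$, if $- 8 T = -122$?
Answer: $\frac{2}{39857} \approx 5.0179 \cdot 10^{-5}$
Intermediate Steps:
$T = \frac{61}{4}$ ($T = \left(- \frac{1}{8}\right) \left(-122\right) = \frac{61}{4} \approx 15.25$)
$v{\left(u \right)} = - 9 u^{2}$ ($v{\left(u \right)} = - 9 \frac{u}{u} u^{2} = - 9 \cdot 1 u^{2} = - 9 u^{2}$)
$\frac{1}{v{\left(4 \right)} + \left(T + O{\left(16 \right)}\right) \left(80 + Q{\left(5 \right)}\right)} = \frac{1}{- 9 \cdot 4^{2} + \left(\frac{61}{4} + 16^{2}\right) \left(80 - 6\right)} = \frac{1}{\left(-9\right) 16 + \left(\frac{61}{4} + 256\right) 74} = \frac{1}{-144 + \frac{1085}{4} \cdot 74} = \frac{1}{-144 + \frac{40145}{2}} = \frac{1}{\frac{39857}{2}} = \frac{2}{39857}$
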